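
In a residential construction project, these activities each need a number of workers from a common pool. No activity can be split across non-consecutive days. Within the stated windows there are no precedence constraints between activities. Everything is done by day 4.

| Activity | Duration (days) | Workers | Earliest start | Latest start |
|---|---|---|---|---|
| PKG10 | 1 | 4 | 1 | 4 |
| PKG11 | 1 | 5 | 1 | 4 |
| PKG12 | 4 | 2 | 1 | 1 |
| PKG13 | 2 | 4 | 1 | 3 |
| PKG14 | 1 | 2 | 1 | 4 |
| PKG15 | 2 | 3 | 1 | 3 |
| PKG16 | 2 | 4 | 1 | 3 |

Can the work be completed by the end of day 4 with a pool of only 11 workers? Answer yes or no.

Schedule PKG10@1, PKG11@2, PKG12@1, PKG13@1, PKG14@3, PKG15@3, PKG16@3: d1:10  d2:11  d3:11  d4:9 — peak 11 ≤ 11.

yes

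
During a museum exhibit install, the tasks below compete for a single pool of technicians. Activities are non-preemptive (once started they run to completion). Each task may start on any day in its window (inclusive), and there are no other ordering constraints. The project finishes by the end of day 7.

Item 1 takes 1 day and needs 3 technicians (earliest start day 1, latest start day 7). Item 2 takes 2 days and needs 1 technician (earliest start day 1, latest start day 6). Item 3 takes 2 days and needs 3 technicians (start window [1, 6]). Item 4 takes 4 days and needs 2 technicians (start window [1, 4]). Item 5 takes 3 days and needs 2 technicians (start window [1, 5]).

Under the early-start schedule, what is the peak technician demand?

11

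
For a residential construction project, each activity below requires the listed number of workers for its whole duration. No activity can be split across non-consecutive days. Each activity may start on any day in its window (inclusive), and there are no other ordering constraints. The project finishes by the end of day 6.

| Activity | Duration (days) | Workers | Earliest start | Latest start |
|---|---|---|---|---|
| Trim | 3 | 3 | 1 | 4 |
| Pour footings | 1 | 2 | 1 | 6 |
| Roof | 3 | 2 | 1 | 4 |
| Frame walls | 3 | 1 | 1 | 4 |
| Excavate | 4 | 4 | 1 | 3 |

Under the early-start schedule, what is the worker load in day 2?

At early start, day 2 has: Trim, Roof, Frame walls, Excavate.
Demand: 3 + 2 + 1 + 4 = 10.

10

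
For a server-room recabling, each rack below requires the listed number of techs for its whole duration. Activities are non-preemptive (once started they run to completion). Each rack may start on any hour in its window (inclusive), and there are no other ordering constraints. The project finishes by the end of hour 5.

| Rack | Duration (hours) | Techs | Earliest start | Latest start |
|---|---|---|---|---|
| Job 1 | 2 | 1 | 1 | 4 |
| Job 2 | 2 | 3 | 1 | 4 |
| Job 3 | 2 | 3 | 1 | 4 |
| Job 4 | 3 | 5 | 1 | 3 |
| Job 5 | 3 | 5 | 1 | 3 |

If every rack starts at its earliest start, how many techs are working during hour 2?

17

At early start, hour 2 has: Job 1, Job 2, Job 3, Job 4, Job 5.
Demand: 1 + 3 + 3 + 5 + 5 = 17.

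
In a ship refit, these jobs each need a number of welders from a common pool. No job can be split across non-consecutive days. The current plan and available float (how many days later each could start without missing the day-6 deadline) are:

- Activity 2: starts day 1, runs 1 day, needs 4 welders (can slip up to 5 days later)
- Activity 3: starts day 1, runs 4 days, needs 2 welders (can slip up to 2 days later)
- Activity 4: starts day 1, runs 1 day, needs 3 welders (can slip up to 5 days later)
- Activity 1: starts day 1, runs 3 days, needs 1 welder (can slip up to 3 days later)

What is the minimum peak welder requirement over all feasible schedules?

Early-start (Activity 2@1, Activity 3@1, Activity 4@1, Activity 1@1) gives peak 10: d1:10  d2:3  d3:3  d4:2  d5:0  d6:0.
Shift Activity 3→2, Activity 4→6, Activity 1→2.
Schedule Activity 2@1, Activity 3@2, Activity 4@6, Activity 1@2: d1:4  d2:3  d3:3  d4:3  d5:2  d6:3 — peak 4.

4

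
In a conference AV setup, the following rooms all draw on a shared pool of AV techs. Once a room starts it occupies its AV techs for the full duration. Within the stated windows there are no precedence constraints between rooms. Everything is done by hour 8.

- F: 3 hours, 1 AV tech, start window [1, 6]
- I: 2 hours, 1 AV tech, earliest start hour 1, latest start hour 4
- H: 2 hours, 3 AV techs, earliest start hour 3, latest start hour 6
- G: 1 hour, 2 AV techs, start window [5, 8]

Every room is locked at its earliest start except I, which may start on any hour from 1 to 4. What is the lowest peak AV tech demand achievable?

I@1: h1:2  h2:2  h3:4  h4:3  h5:2  h6:0  h7:0  h8:0 → peak 4
I@2: h1:1  h2:2  h3:5  h4:3  h5:2  h6:0  h7:0  h8:0 → peak 5
I@3: h1:1  h2:1  h3:5  h4:4  h5:2  h6:0  h7:0  h8:0 → peak 5
I@4: h1:1  h2:1  h3:4  h4:4  h5:3  h6:0  h7:0  h8:0 → peak 4
Best is I@1, peak 4.

4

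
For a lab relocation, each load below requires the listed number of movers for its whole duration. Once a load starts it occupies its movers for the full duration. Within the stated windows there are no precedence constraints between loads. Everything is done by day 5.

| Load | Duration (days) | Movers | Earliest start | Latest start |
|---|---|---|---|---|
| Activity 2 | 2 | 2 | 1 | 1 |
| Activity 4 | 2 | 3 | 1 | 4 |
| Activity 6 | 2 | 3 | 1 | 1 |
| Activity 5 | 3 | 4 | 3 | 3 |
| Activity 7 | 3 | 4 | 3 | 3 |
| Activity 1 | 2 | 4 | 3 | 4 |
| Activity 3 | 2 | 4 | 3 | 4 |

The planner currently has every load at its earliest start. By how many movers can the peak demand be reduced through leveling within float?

Early-start peak: d1:8  d2:8  d3:16  d4:16  d5:8 ⇒ 16.
Leveled (Activity 2@1, Activity 4@1, Activity 6@1, Activity 5@3, Activity 7@3, Activity 1@3, Activity 3@3): d1:8  d2:8  d3:16  d4:16  d5:8 ⇒ 16.
Reduction 16 − 16 = 0.

0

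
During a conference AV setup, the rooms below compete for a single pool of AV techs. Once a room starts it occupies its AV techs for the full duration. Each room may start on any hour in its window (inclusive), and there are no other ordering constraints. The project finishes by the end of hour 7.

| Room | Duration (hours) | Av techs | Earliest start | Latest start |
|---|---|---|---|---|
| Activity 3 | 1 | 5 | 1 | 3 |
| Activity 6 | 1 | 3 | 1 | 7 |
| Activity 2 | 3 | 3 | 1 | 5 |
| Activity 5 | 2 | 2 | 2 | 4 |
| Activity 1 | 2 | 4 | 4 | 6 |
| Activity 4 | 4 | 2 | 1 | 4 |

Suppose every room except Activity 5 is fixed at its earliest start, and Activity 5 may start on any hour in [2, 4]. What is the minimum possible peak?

13

Activity 5@2: h1:13  h2:7  h3:7  h4:6  h5:4  h6:0  h7:0 → peak 13
Activity 5@3: h1:13  h2:5  h3:7  h4:8  h5:4  h6:0  h7:0 → peak 13
Activity 5@4: h1:13  h2:5  h3:5  h4:8  h5:6  h6:0  h7:0 → peak 13
Best is Activity 5@2, peak 13.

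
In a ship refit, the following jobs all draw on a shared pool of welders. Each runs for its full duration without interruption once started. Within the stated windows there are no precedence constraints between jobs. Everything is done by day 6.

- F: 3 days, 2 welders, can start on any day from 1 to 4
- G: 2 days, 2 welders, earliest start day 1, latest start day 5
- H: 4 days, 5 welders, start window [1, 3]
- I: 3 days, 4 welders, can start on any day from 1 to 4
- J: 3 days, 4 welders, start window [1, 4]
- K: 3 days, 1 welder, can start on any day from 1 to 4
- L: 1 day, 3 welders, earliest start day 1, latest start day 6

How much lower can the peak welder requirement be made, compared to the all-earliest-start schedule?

Early-start peak: d1:21  d2:18  d3:16  d4:5  d5:0  d6:0 ⇒ 21.
Leveled (F@1, G@1, H@3, I@1, J@4, K@4, L@1): d1:11  d2:8  d3:11  d4:10  d5:10  d6:10 ⇒ 11.
Reduction 21 − 11 = 10.

10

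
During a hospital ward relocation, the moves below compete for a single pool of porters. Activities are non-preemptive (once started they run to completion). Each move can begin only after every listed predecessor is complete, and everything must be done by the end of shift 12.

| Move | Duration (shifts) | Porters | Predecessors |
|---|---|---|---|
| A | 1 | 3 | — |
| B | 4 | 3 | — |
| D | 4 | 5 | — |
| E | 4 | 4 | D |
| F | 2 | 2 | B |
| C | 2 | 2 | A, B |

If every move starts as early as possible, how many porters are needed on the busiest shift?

Early-start schedule: A@1, B@1, D@1, E@5, F@5, C@5.
Load per shift: shift 1: 11, shift 2: 8, shift 3: 8, shift 4: 8, shift 5: 8, shift 6: 8, shift 7: 4, shift 8: 4, shift 9: 0, shift 10: 0, shift 11: 0, shift 12: 0.
Peak is 11.

11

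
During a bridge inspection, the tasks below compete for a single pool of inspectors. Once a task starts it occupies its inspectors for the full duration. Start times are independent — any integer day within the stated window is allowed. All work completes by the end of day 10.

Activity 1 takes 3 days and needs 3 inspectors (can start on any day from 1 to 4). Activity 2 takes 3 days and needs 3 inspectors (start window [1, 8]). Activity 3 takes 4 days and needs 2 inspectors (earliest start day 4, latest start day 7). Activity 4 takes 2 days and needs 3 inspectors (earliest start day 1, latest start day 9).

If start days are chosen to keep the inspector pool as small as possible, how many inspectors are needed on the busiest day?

5

Early-start (Activity 1@1, Activity 2@1, Activity 3@4, Activity 4@1) gives peak 9: d1:9  d2:9  d3:6  d4:2  d5:2  d6:2  d7:2  d8:0  d9:0  d10:0.
Shift Activity 2→4, Activity 4→7.
Schedule Activity 1@1, Activity 2@4, Activity 3@4, Activity 4@7: d1:3  d2:3  d3:3  d4:5  d5:5  d6:5  d7:5  d8:3  d9:0  d10:0 — peak 5.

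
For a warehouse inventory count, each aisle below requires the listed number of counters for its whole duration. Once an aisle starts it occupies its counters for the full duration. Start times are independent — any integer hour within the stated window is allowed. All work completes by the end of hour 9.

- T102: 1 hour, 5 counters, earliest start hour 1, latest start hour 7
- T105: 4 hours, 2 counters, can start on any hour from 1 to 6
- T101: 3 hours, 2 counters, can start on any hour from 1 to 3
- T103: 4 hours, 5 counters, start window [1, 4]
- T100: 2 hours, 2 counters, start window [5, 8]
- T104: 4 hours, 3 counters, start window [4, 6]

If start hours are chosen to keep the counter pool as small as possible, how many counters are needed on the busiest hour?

7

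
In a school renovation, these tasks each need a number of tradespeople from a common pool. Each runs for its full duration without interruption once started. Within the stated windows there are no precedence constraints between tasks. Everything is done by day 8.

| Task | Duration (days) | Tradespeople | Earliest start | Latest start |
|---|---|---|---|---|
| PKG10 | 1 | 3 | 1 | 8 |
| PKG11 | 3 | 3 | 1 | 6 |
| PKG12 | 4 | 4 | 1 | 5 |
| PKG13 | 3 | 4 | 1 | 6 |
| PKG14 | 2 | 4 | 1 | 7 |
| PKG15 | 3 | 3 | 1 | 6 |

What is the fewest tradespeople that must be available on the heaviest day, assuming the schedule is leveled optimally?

Early-start (PKG10@1, PKG11@1, PKG12@1, PKG13@1, PKG14@1, PKG15@1) gives peak 21: d1:21  d2:18  d3:14  d4:4  d5:0  d6:0  d7:0  d8:0.
Shift PKG12→2, PKG13→4, PKG14→7, PKG15→6.
Schedule PKG10@1, PKG11@1, PKG12@2, PKG13@4, PKG14@7, PKG15@6: d1:6  d2:7  d3:7  d4:8  d5:8  d6:7  d7:7  d8:7 — peak 8.
Total tradesperson-days = 57 over 8 days ⇒ peak ≥ ⌈57/8⌉ = 8, so 8 is optimal.

8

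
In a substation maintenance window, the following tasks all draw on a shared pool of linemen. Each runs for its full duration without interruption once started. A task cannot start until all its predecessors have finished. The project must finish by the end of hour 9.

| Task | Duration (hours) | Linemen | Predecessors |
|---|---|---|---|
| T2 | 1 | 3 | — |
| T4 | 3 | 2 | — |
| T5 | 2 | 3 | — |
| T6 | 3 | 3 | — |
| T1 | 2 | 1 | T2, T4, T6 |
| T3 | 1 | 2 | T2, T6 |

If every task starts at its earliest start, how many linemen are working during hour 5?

At early start, hour 5 has: T1.
Demand: 1 = 1.

1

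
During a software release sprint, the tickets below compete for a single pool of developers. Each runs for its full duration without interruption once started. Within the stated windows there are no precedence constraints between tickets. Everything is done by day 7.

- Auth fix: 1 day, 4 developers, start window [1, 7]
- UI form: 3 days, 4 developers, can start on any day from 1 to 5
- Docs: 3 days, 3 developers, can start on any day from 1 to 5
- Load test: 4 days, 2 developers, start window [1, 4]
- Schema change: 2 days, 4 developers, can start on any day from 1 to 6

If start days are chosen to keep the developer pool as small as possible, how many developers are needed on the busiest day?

7

Early-start (Auth fix@1, UI form@1, Docs@1, Load test@1, Schema change@1) gives peak 17: d1:17  d2:13  d3:9  d4:2  d5:0  d6:0  d7:0.
Shift UI form→2, Load test→4, Schema change→5.
Schedule Auth fix@1, UI form@2, Docs@1, Load test@4, Schema change@5: d1:7  d2:7  d3:7  d4:6  d5:6  d6:6  d7:2 — peak 7.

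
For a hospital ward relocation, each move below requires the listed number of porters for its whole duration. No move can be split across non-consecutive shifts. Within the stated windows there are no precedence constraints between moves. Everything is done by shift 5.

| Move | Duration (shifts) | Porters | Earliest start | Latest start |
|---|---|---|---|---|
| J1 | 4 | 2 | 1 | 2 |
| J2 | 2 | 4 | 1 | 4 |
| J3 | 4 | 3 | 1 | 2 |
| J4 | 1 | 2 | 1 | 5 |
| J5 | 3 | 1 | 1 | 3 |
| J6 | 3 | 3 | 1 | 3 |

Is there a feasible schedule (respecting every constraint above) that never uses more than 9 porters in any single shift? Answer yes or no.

yes

Schedule J1@1, J2@1, J3@1, J4@5, J5@3, J6@3: s1:9  s2:9  s3:9  s4:9  s5:6 — peak 9 ≤ 9.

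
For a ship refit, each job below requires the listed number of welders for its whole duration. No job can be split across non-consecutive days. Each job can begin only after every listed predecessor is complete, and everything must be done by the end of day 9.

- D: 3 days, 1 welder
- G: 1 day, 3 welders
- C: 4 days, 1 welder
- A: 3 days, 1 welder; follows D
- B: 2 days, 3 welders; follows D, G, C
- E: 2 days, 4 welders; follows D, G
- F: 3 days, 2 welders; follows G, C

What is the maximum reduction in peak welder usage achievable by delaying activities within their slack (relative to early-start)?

Early-start peak: d1:5  d2:2  d3:2  d4:6  d5:10  d6:6  d7:2  d8:0  d9:0 ⇒ 10.
Leveled (D@1, G@1, C@1, A@4, B@7, E@5, F@7): d1:5  d2:2  d3:2  d4:2  d5:5  d6:5  d7:5  d8:5  d9:2 ⇒ 5.
Reduction 10 − 5 = 5.

5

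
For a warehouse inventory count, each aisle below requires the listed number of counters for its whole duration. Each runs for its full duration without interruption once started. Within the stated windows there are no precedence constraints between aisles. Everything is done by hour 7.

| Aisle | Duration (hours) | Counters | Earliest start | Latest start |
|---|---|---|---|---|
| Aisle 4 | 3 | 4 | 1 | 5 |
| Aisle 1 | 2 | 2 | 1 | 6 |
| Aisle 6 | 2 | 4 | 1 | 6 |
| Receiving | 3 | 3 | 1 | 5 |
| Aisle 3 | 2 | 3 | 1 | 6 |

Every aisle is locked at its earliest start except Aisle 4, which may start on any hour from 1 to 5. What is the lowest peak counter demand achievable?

Aisle 4@1: h1:16  h2:16  h3:7  h4:0  h5:0  h6:0  h7:0 → peak 16
Aisle 4@2: h1:12  h2:16  h3:7  h4:4  h5:0  h6:0  h7:0 → peak 16
Aisle 4@3: h1:12  h2:12  h3:7  h4:4  h5:4  h6:0  h7:0 → peak 12
Aisle 4@4: h1:12  h2:12  h3:3  h4:4  h5:4  h6:4  h7:0 → peak 12
Aisle 4@5: h1:12  h2:12  h3:3  h4:0  h5:4  h6:4  h7:4 → peak 12
Best is Aisle 4@3, peak 12.

12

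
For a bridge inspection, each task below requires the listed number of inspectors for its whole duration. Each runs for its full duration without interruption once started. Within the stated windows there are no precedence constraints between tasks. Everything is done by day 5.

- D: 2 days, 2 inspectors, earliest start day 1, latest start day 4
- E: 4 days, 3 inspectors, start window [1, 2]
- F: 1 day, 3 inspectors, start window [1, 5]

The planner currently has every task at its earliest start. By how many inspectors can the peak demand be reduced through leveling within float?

3

Early-start peak: d1:8  d2:5  d3:3  d4:3  d5:0 ⇒ 8.
Leveled (D@1, E@1, F@5): d1:5  d2:5  d3:3  d4:3  d5:3 ⇒ 5.
Reduction 8 − 5 = 3.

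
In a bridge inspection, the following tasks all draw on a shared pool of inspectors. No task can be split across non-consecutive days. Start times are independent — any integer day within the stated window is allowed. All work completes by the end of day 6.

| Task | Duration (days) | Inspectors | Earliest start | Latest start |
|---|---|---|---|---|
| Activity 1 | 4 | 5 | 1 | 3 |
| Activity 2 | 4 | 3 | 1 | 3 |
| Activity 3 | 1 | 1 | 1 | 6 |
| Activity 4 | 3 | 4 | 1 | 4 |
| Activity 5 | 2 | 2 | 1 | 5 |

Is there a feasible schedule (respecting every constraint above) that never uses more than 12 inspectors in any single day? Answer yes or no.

Schedule Activity 1@1, Activity 2@1, Activity 3@1, Activity 4@2, Activity 5@5: d1:9  d2:12  d3:12  d4:12  d5:2  d6:2 — peak 12 ≤ 12.

yes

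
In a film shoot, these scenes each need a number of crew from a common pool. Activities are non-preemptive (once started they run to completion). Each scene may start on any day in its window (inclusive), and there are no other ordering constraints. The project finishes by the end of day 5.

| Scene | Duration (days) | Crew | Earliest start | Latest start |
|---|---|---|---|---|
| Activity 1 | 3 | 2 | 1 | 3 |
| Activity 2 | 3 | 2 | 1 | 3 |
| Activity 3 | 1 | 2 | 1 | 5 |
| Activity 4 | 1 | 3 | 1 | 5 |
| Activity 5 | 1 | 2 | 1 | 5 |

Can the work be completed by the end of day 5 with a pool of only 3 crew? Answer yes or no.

Total crew member-days = 19; over 5 days the average is 19/5 > 3, so some day must exceed 3.

no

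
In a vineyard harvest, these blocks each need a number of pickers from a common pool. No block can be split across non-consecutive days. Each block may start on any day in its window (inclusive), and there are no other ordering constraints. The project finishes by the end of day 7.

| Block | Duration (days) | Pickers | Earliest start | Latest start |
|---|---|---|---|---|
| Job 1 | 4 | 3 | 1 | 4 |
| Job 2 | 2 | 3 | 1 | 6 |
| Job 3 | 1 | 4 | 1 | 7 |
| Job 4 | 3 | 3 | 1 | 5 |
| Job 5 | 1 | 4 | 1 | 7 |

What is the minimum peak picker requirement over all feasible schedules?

6

Early-start (Job 1@1, Job 2@1, Job 3@1, Job 4@1, Job 5@1) gives peak 17: d1:17  d2:9  d3:6  d4:3  d5:0  d6:0  d7:0.
Shift Job 3→6, Job 4→3, Job 5→7.
Schedule Job 1@1, Job 2@1, Job 3@6, Job 4@3, Job 5@7: d1:6  d2:6  d3:6  d4:6  d5:3  d6:4  d7:4 — peak 6.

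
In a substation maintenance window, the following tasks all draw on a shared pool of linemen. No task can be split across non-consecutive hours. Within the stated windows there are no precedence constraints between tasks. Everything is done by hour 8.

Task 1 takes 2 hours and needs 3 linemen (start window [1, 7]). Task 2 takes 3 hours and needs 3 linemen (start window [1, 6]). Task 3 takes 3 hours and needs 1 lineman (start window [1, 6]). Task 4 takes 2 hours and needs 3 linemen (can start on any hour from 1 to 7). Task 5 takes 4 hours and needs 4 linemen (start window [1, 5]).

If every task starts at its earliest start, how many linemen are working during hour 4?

At early start, hour 4 has: Task 5.
Demand: 4 = 4.

4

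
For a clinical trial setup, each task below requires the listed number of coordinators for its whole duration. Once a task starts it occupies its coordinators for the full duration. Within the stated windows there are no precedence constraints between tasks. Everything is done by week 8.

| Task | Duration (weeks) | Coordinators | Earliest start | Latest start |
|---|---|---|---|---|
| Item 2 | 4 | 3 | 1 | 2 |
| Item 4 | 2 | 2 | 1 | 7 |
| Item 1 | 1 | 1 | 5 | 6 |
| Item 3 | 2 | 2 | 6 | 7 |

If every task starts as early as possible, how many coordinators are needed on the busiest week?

5

Early-start schedule: Item 2@1, Item 4@1, Item 1@5, Item 3@6.
Load per week: week 1: 5, week 2: 5, week 3: 3, week 4: 3, week 5: 1, week 6: 2, week 7: 2, week 8: 0.
Peak is 5.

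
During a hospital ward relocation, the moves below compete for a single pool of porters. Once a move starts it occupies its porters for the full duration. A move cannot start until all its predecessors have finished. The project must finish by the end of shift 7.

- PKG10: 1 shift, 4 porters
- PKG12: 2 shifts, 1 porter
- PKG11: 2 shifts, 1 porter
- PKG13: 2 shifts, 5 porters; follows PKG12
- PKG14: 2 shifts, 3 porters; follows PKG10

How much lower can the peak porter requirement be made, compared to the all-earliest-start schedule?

3

Early-start peak: s1:6  s2:5  s3:8  s4:5  s5:0  s6:0  s7:0 ⇒ 8.
Leveled (PKG10@1, PKG12@1, PKG11@2, PKG13@4, PKG14@2): s1:5  s2:5  s3:4  s4:5  s5:5  s6:0  s7:0 ⇒ 5.
Reduction 8 − 5 = 3.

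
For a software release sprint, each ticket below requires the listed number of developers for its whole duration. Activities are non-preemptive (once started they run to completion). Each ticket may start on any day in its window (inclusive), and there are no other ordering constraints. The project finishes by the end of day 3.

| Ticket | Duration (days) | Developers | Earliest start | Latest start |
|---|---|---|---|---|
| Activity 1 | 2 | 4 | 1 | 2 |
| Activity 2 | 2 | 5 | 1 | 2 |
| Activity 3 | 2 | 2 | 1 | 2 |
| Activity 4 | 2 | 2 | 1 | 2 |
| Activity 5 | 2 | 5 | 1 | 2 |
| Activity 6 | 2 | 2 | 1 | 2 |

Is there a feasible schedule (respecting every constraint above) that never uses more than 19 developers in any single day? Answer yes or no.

no

The minimum achievable peak is 20; 19 < 20, so no feasible schedule stays within the cap.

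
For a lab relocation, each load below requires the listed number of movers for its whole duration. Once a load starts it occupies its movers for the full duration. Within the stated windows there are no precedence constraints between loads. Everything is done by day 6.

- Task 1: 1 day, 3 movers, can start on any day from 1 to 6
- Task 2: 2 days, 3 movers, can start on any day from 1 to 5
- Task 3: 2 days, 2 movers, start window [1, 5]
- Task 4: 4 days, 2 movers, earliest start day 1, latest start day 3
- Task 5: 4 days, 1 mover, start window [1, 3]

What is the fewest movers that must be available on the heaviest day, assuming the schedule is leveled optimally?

5

Early-start (Task 1@1, Task 2@1, Task 3@1, Task 4@1, Task 5@1) gives peak 11: d1:11  d2:8  d3:3  d4:3  d5:0  d6:0.
Shift Task 2→5, Task 3→2, Task 5→2.
Schedule Task 1@1, Task 2@5, Task 3@2, Task 4@1, Task 5@2: d1:5  d2:5  d3:5  d4:3  d5:4  d6:3 — peak 5.
Total mover-days = 25 over 6 days ⇒ peak ≥ ⌈25/6⌉ = 5, so 5 is optimal.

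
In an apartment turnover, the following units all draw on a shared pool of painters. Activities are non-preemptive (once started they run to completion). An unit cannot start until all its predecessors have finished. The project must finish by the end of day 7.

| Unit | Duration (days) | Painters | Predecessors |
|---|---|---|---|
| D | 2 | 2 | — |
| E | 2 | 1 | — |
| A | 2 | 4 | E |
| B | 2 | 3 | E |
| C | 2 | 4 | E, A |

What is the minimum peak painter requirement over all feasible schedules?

7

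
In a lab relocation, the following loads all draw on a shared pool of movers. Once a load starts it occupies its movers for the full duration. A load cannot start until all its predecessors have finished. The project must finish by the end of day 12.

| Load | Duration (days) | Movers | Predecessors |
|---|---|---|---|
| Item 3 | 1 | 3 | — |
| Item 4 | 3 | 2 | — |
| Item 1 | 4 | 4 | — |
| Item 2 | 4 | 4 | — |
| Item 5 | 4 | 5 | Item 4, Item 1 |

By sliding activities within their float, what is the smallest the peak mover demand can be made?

Early-start (Item 3@1, Item 4@1, Item 1@1, Item 2@1, Item 5@5) gives peak 13: d1:13  d2:10  d3:10  d4:8  d5:5  d6:5  d7:5  d8:5  d9:0  d10:0  d11:0  d12:0.
Shift Item 4→2, Item 2→5, Item 5→9.
Schedule Item 3@1, Item 4@2, Item 1@1, Item 2@5, Item 5@9: d1:7  d2:6  d3:6  d4:6  d5:4  d6:4  d7:4  d8:4  d9:5  d10:5  d11:5  d12:5 — peak 7.

7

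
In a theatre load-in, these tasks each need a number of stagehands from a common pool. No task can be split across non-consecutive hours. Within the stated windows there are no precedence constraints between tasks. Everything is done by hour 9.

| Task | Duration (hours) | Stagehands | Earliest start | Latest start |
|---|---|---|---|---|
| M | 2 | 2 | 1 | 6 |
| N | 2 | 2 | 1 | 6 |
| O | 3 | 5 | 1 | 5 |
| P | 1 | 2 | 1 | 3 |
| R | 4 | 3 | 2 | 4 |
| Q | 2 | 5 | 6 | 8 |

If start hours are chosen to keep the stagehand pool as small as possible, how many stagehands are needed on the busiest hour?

7

Early-start (M@1, N@1, O@1, P@1, R@2, Q@6) gives peak 12: h1:11  h2:12  h3:8  h4:3  h5:3  h6:5  h7:5  h8:0  h9:0.
Shift N→4, P→3, R→4, Q→8.
Schedule M@1, N@4, O@1, P@3, R@4, Q@8: h1:7  h2:7  h3:7  h4:5  h5:5  h6:3  h7:3  h8:5  h9:5 — peak 7.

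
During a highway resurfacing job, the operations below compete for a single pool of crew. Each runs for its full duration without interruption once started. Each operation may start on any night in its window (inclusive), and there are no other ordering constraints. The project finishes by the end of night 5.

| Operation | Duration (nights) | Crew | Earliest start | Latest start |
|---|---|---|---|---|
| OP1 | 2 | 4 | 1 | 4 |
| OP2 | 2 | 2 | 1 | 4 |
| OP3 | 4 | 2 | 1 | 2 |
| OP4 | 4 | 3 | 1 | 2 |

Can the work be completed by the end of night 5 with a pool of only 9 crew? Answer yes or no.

Schedule OP1@1, OP2@3, OP3@1, OP4@1: n1:9  n2:9  n3:7  n4:7  n5:0 — peak 9 ≤ 9.

yes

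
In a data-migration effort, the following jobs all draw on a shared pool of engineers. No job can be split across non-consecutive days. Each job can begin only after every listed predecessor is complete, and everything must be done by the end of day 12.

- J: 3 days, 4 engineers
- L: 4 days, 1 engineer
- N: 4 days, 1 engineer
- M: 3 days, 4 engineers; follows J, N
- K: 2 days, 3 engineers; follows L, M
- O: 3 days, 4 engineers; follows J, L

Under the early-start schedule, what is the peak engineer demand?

Early-start schedule: J@1, L@1, N@1, M@5, K@8, O@5.
Load per day: day 1: 6, day 2: 6, day 3: 6, day 4: 2, day 5: 8, day 6: 8, day 7: 8, day 8: 3, day 9: 3, day 10: 0, day 11: 0, day 12: 0.
Peak is 8.

8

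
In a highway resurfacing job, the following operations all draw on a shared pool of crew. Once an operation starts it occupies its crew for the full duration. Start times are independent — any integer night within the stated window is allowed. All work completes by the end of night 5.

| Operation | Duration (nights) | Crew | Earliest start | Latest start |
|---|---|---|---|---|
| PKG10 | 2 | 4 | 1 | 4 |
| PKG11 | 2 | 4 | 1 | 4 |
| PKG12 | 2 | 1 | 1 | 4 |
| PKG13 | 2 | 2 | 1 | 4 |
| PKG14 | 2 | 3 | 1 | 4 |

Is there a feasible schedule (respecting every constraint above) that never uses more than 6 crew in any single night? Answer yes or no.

no

The minimum achievable peak is 7; 6 < 7, so no feasible schedule stays within the cap.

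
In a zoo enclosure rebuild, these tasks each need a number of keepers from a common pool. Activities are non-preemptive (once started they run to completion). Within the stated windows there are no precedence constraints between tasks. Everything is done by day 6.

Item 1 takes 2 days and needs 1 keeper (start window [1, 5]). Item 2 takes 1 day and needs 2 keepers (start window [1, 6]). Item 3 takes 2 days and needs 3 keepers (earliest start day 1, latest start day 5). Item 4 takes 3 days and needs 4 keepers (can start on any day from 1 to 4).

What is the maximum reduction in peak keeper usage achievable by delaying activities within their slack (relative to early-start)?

Early-start peak: d1:10  d2:8  d3:4  d4:0  d5:0  d6:0 ⇒ 10.
Leveled (Item 1@1, Item 2@1, Item 3@2, Item 4@4): d1:3  d2:4  d3:3  d4:4  d5:4  d6:4 ⇒ 4.
Reduction 10 − 4 = 6.

6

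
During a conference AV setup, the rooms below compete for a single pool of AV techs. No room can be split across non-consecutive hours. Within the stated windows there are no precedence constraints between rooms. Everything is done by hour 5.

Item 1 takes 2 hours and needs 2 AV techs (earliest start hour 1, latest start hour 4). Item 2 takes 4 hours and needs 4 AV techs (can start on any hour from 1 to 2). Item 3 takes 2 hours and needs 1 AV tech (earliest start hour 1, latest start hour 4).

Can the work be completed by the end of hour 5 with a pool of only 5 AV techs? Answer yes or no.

The minimum achievable peak is 6; 5 < 6, so no feasible schedule stays within the cap.

no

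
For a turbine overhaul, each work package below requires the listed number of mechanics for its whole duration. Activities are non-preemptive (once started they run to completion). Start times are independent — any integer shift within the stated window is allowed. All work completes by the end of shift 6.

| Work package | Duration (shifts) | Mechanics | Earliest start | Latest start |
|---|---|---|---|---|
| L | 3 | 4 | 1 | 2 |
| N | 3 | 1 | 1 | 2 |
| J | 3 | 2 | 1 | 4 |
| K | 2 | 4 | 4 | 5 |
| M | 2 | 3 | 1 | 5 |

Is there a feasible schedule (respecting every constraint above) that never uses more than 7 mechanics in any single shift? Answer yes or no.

Schedule L@1, N@1, J@1, K@4, M@4: s1:7  s2:7  s3:7  s4:7  s5:7  s6:0 — peak 7 ≤ 7.

yes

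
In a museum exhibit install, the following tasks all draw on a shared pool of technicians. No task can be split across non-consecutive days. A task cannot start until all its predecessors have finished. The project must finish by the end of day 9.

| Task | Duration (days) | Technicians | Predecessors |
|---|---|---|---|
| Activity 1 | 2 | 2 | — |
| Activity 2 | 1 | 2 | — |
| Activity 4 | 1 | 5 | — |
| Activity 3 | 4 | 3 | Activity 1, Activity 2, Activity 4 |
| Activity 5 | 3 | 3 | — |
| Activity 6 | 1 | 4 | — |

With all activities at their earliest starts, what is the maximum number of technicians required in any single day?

16

Early-start schedule: Activity 1@1, Activity 2@1, Activity 4@1, Activity 3@3, Activity 5@1, Activity 6@1.
Load per day: day 1: 16, day 2: 5, day 3: 6, day 4: 3, day 5: 3, day 6: 3, day 7: 0, day 8: 0, day 9: 0.
Peak is 16.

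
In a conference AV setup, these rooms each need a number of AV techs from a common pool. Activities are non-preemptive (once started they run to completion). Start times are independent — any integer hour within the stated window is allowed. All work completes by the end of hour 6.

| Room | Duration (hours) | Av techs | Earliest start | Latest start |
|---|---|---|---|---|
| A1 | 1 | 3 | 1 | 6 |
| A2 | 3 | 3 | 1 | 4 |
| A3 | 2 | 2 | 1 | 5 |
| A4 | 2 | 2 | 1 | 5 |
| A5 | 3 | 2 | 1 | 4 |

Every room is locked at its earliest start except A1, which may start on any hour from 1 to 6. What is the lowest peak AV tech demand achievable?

9

A1@1: h1:12  h2:9  h3:5  h4:0  h5:0  h6:0 → peak 12
A1@2: h1:9  h2:12  h3:5  h4:0  h5:0  h6:0 → peak 12
A1@3: h1:9  h2:9  h3:8  h4:0  h5:0  h6:0 → peak 9
A1@4: h1:9  h2:9  h3:5  h4:3  h5:0  h6:0 → peak 9
A1@5: h1:9  h2:9  h3:5  h4:0  h5:3  h6:0 → peak 9
A1@6: h1:9  h2:9  h3:5  h4:0  h5:0  h6:3 → peak 9
Best is A1@3, peak 9.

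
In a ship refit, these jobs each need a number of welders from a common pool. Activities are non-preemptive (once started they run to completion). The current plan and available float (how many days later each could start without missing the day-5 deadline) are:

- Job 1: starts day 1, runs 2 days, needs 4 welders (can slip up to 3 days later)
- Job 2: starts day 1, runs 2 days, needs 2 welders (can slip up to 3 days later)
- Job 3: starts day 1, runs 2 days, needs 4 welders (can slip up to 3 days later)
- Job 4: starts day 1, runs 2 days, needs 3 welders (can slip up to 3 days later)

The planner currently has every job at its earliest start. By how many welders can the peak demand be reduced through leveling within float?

Early-start peak: d1:13  d2:13  d3:0  d4:0  d5:0 ⇒ 13.
Leveled (Job 1@1, Job 2@1, Job 3@3, Job 4@3): d1:6  d2:6  d3:7  d4:7  d5:0 ⇒ 7.
Reduction 13 − 7 = 6.

6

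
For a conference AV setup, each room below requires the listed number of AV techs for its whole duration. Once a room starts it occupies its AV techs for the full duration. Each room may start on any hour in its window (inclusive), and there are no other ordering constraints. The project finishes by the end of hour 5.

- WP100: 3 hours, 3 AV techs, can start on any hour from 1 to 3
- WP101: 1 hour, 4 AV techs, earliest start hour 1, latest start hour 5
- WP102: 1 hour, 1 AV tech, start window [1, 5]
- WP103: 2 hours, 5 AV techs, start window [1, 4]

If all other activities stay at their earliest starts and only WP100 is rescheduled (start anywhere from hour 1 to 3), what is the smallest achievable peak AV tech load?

WP100@1: h1:13  h2:8  h3:3  h4:0  h5:0 → peak 13
WP100@2: h1:10  h2:8  h3:3  h4:3  h5:0 → peak 10
WP100@3: h1:10  h2:5  h3:3  h4:3  h5:3 → peak 10
Best is WP100@2, peak 10.

10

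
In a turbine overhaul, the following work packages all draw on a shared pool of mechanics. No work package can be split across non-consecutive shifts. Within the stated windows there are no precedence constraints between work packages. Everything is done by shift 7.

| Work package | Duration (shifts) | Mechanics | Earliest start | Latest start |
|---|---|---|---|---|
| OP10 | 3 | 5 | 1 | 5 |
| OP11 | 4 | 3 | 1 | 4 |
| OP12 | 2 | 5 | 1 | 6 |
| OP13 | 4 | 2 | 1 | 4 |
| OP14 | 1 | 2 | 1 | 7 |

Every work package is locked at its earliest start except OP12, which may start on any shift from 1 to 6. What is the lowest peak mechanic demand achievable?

OP12@1: s1:17  s2:15  s3:10  s4:5  s5:0  s6:0  s7:0 → peak 17
OP12@2: s1:12  s2:15  s3:15  s4:5  s5:0  s6:0  s7:0 → peak 15
OP12@3: s1:12  s2:10  s3:15  s4:10  s5:0  s6:0  s7:0 → peak 15
OP12@4: s1:12  s2:10  s3:10  s4:10  s5:5  s6:0  s7:0 → peak 12
OP12@5: s1:12  s2:10  s3:10  s4:5  s5:5  s6:5  s7:0 → peak 12
OP12@6: s1:12  s2:10  s3:10  s4:5  s5:0  s6:5  s7:5 → peak 12
Best is OP12@4, peak 12.

12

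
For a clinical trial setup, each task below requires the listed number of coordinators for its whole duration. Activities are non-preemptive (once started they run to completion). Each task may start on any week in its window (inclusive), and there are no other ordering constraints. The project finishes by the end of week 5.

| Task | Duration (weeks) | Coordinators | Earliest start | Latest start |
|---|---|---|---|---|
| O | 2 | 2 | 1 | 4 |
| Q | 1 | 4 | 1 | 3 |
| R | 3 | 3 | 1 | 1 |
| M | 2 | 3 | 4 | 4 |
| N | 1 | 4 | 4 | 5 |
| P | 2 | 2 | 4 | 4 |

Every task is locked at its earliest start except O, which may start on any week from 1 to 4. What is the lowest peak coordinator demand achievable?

9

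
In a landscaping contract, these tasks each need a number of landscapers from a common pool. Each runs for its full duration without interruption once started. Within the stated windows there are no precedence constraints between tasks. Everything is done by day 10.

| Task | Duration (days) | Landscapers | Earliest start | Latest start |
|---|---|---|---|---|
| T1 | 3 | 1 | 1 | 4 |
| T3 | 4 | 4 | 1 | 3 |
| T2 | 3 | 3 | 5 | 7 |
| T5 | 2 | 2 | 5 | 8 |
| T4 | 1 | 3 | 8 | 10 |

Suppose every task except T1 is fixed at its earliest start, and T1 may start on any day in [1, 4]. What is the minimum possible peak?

5

T1@1: d1:5  d2:5  d3:5  d4:4  d5:5  d6:5  d7:3  d8:3  d9:0  d10:0 → peak 5
T1@2: d1:4  d2:5  d3:5  d4:5  d5:5  d6:5  d7:3  d8:3  d9:0  d10:0 → peak 5
T1@3: d1:4  d2:4  d3:5  d4:5  d5:6  d6:5  d7:3  d8:3  d9:0  d10:0 → peak 6
T1@4: d1:4  d2:4  d3:4  d4:5  d5:6  d6:6  d7:3  d8:3  d9:0  d10:0 → peak 6
Best is T1@1, peak 5.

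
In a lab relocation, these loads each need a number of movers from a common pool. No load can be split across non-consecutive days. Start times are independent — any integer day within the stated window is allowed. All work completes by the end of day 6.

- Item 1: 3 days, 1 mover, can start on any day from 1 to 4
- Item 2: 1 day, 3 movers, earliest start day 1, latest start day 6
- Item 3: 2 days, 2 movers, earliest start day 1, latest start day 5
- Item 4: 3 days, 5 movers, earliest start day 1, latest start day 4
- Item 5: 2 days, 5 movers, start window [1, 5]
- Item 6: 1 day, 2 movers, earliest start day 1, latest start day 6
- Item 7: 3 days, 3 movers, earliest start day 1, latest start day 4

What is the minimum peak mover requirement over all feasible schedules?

Early-start (Item 1@1, Item 2@1, Item 3@1, Item 4@1, Item 5@1, Item 6@1, Item 7@1) gives peak 21: d1:21  d2:16  d3:9  d4:0  d5:0  d6:0.
Shift Item 4→2, Item 5→5, Item 7→4.
Schedule Item 1@1, Item 2@1, Item 3@1, Item 4@2, Item 5@5, Item 6@1, Item 7@4: d1:8  d2:8  d3:6  d4:8  d5:8  d6:8 — peak 8.
Total mover-days = 46 over 6 days ⇒ peak ≥ ⌈46/6⌉ = 8, so 8 is optimal.

8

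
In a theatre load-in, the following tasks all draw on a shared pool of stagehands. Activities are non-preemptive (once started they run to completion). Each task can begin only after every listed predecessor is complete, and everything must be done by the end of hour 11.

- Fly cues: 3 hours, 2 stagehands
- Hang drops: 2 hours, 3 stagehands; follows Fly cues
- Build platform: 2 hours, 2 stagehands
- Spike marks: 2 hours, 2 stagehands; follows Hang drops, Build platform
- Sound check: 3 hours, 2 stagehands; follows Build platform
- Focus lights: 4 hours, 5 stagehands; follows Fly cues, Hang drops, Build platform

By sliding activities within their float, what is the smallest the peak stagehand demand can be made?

5

Early-start (Fly cues@1, Hang drops@4, Build platform@1, Spike marks@6, Sound check@3, Focus lights@6) gives peak 7: h1:4  h2:4  h3:4  h4:5  h5:5  h6:7  h7:7  h8:5  h9:5  h10:0  h11:0.
Shift Focus lights→8.
Schedule Fly cues@1, Hang drops@4, Build platform@1, Spike marks@6, Sound check@3, Focus lights@8: h1:4  h2:4  h3:4  h4:5  h5:5  h6:2  h7:2  h8:5  h9:5  h10:5  h11:5 — peak 5.
Total stagehand-hours = 46 over 11 hours ⇒ peak ≥ ⌈46/11⌉ = 5, so 5 is optimal.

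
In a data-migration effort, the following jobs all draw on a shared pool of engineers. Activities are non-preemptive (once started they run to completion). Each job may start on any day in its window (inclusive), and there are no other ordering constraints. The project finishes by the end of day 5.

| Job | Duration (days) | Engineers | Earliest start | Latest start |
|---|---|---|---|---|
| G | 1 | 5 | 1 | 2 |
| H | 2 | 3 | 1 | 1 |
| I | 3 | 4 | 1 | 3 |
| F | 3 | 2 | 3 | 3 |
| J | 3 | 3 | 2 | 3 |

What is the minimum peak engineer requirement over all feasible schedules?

9

Early-start (G@1, H@1, I@1, F@3, J@2) gives peak 12: d1:12  d2:10  d3:9  d4:5  d5:2.
Shift I→2, J→3.
Schedule G@1, H@1, I@2, F@3, J@3: d1:8  d2:7  d3:9  d4:9  d5:5 — peak 9.
No arrangement of the 12 feasible schedules does better.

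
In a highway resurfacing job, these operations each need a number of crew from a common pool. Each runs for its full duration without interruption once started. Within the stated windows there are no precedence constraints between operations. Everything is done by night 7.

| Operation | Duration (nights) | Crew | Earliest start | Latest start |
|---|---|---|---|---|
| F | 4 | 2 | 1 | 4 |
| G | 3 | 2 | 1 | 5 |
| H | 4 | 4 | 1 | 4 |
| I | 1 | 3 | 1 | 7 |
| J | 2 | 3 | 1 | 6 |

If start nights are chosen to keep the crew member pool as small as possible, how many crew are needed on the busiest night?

Early-start (F@1, G@1, H@1, I@1, J@1) gives peak 14: n1:14  n2:11  n3:8  n4:6  n5:0  n6:0  n7:0.
Shift G→5, I→5, J→6.
Schedule F@1, G@5, H@1, I@5, J@6: n1:6  n2:6  n3:6  n4:6  n5:5  n6:5  n7:5 — peak 6.
Total crew member-nights = 39 over 7 nights ⇒ peak ≥ ⌈39/7⌉ = 6, so 6 is optimal.

6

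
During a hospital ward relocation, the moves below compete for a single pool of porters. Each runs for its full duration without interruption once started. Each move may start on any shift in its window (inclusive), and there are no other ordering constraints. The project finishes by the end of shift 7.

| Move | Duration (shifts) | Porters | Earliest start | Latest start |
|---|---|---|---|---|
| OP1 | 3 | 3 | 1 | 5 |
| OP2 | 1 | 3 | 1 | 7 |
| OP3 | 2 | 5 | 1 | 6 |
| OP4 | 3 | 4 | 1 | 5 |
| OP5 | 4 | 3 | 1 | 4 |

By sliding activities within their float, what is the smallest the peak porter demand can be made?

8

Early-start (OP1@1, OP2@1, OP3@1, OP4@1, OP5@1) gives peak 18: s1:18  s2:15  s3:10  s4:3  s5:0  s6:0  s7:0.
Shift OP3→2, OP4→4, OP5→4.
Schedule OP1@1, OP2@1, OP3@2, OP4@4, OP5@4: s1:6  s2:8  s3:8  s4:7  s5:7  s6:7  s7:3 — peak 8.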